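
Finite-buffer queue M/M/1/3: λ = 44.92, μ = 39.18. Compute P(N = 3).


ρ = λ/μ = 44.92/39.18 = 1.1465
P_K = (1−ρ)ρ^K/(1−ρ^(K+1)) = (-0.1465·1.507044)/(1 − 1.727831)
= -0.220787/-0.727831 = 0.303349

Final: 0.303349


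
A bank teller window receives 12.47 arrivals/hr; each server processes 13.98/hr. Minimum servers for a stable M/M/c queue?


Stability requires cμ > λ ⇔ c > λ/μ.
λ/μ = 12.47/13.98 = 0.8920
Minimum integer c = ⌊0.8920⌋ + 1 = 1
Check: 1·13.98 = 13.98 > 12.47, while 0·13.98 = 0.00 ≤ 12.47

Final: 1 servers


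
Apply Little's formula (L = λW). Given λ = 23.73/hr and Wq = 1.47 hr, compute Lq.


Lq = λWq = 23.73·1.47 = 34.8831

Final: 34.8831


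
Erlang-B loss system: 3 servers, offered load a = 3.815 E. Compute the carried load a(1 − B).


B(3,3.815) = 0.433523 (Erlang-B)
Carried load = a(1 − B) = 3.815·(1 − 0.433523) = 3.815·0.566477 = 2.1611 E

Final: 2.1611 Erlangs


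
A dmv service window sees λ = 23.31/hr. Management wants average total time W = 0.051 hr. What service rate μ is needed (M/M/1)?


W = 1/(μ−λ) ⇒ μ − λ = 1/W = 1/0.051 = 19.6078
μ = λ + 1/W = 23.31 + 19.6078 = 42.9178 per hr

Final: 42.9178 /hr


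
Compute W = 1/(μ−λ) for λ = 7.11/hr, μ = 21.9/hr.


W = 1/(μ−λ) = 1/(21.9 − 7.11) = 1/14.79 = 0.06761 hr

Final: 0.06761 hr


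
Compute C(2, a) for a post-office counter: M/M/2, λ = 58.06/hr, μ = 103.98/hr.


a = λ/μ = 0.5584; ρ = a/2 = 0.2792
P₀ = 0.563491 (from M/M/c formula)
C(c,a) = [a^c/(c!(1−ρ))]·P₀ = [0.31178/(2·0.7208)]·0.563491
= 0.21627·0.563491 = 0.121868

Final: 0.121868


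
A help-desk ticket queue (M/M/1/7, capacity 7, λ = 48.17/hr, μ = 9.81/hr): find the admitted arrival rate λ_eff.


ρ = 4.9103; P_K = (1−ρ)ρ^7/(1−ρ^8) = 0.796349
λ_eff = λ(1 − P_K) = 48.17·(1 − 0.796349) = 48.17·0.203651 = 9.8099 /hr

Final: 9.8099 /hr


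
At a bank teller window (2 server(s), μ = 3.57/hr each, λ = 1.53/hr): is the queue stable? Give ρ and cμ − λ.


Total capacity cμ = 2·3.57 = 7.14/hr
ρ = λ/(cμ) = 1.53/7.14 = 0.2143
Stable ⇔ ρ < 1: YES
Spare capacity = cμ − λ = 7.14 − 1.53 = 5.61/hr

Final: ρ = 0.2143; stable; margin = 5.61/hr


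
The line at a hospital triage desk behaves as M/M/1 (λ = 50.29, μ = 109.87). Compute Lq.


ρ = 50.29/109.87 = 0.4577
Lq = ρ²/(1−ρ) = 0.2095/0.5423 = 0.3864

Final: 0.3864


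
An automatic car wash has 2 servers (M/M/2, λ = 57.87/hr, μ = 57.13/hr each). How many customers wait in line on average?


a = λ/μ = 1.0130; ρ = a/2 = 0.5065
P₀ = 0.327601
Lq = P₀·a^c·ρ / (c!·(1−ρ)²) = 0.327601·1.02607·0.5065/(2·0.24357)
= 0.34949

Final: 0.34949


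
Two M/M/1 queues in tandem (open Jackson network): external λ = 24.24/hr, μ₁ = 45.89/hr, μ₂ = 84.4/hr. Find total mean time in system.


Each node sees arrival rate λ = 24.24/hr (tandem ⇒ throughput preserved).
W₁ = 1/(μ₁−λ) = 1/(45.89−24.24) = 0.04619 hr
W₂ = 1/(μ₂−λ) = 1/(84.4−24.24) = 0.01662 hr
W_total = W₁ + W₂ = 0.04619 + 0.01662 = 0.06281 hr

Final: 0.06281 hr


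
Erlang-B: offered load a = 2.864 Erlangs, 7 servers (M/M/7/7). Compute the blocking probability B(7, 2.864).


B(c,a) = (a^c/c!) / Σ_{k=0}^{c} a^k/k!
a^7/7! = 0.313603
Σ terms (k=0..7): 1.00000 + 2.86400 + 4.10125 + 3.91532 + 2.80337 + 1.60577 + 0.76649 + 0.31360 = 17.369809
B = 0.313603/17.369809 = 0.018055

Final: 0.018055


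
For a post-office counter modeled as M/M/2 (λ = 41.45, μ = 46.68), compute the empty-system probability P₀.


a = λ/μ = 41.45/46.68 = 0.8880; ρ = a/c = 0.4440
Σ_{k=0}^{1} a^k/k! (terms k=0..1) = 1.00000 + 0.88796 = 1.88796
Tail: a^2/(2!(1−ρ)) = 0.78847/(2·0.5560) = 0.70903
P₀ = 1/(1.88796 + 0.70903) = 1/2.59699 = 0.385060

Final: 0.385060


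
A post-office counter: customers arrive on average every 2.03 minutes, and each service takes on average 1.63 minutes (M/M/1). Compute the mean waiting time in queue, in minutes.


λ = 60/2.03 = 29.5567 /hr
μ = 60/1.63 = 36.8098 /hr
ρ = λ/μ = 29.5567/36.8098 = 0.8030
Wq = ρ/(μ−λ) = 0.8030/(36.8098−29.5567) = 0.11070 hr
In minutes: 0.11070·60 = 6.642 min

Final: 6.642 min


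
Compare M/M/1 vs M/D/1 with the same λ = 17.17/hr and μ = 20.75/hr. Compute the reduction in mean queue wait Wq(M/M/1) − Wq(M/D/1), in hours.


ρ = 17.17/20.75 = 0.8275
Wq(M/M/1) = ρ/(μ−λ) = 0.8275/3.58 = 0.23114 hr
Wq(M/D/1) = ρ/(2(μ−λ)) = 0.11557 hr
Savings = 0.23114 − 0.11557 = 0.11557 hr

Final: 0.11557 hr


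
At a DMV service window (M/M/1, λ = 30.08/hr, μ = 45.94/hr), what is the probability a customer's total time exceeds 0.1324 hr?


W ~ Exponential(μ−λ) for M/M/1.
μ − λ = 45.94 − 30.08 = 15.8600
P(W > t) = e^{−(μ−λ)t} = e^{−2.0999} = 0.122473

Final: 0.122473


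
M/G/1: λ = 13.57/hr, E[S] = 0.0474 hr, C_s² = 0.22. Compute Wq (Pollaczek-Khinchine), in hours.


ρ = λ·E[S] = 13.57·0.0474 = 0.6432
E[S²] = E[S]²(1+C_s²) = 0.0474²·(1+0.22) = 0.002741
Wq = λ·E[S²]/(2(1−ρ)) = 13.57·0.002741/(2·0.3568) = 0.05213 hr

Final: 0.05213 hr


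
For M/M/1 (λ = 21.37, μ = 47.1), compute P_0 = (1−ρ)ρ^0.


ρ = 21.37/47.1 = 0.4537
P_n = (1−ρ)·ρ^n = (1 − 0.4537)·0.4537^0 = 0.5463·1.000000 = 0.546285

Final: 0.546285


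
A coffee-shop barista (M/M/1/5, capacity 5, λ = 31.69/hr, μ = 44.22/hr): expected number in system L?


ρ = 31.69/44.22 = 0.7166
L = ρ[1 − (K+1)ρ^K + Kρ^(K+1)] / [(1−ρ)(1−ρ^(K+1))]
Numerator: 0.7166·(1 − 6·0.189024 + 5·0.135463) = 0.389260
Denominator: (0.2834)·(0.864537) = 0.244972
L = 0.389260/0.244972 = 1.5890

Final: 1.5890


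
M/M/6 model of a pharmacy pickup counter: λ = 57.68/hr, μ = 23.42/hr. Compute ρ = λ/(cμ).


ρ = λ/(cμ) = 57.68/(6·23.42) = 57.68/140.52 = 0.4105

Final: 0.4105


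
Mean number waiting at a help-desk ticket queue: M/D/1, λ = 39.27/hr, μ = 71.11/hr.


ρ = 39.27/71.11 = 0.5522
M/D/1: Lq = ρ²/(2(1−ρ)) = 0.3050/(2·0.4478) = 0.34056

Final: 0.34056


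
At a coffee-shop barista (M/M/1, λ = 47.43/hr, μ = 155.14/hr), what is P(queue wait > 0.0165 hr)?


ρ = 47.43/155.14 = 0.3057
P(Wq > t) = ρ·e^{−(μ−λ)t} = 0.3057·e^{−1.7772}
= 0.3057·0.169108 = 0.051700

Final: 0.051700


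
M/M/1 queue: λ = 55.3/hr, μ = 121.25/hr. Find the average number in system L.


ρ = λ/μ = 55.3/121.25 = 0.4561
L = ρ/(1−ρ) = 0.4561/(1 − 0.4561) = 0.4561/0.5439 = 0.8385

Final: 0.8385


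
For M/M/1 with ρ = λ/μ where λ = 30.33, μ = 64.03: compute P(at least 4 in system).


ρ = 30.33/64.03 = 0.4737
P(N ≥ n) = ρ^n = 0.4737^4 = 0.050345

Final: 0.050345


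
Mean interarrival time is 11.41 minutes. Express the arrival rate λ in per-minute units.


λ = 1/(interarrival time) in consistent units.
1 minute = 1 min, so λ = 1/11.41 = 0.08764 per minute

Final: 0.08764 /min


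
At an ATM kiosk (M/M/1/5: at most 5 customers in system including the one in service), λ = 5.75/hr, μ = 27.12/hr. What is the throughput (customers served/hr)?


ρ = 0.2120; P_K = (1−ρ)ρ^5/(1−ρ^6) = 0.0003376
λ_eff = λ(1 − P_K) = 5.75·(1 − 0.0003376) = 5.75·0.999662 = 5.7481 /hr

Final: 5.7481 /hr


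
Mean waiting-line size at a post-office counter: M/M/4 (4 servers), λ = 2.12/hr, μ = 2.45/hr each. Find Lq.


a = λ/μ = 0.8653; ρ = a/4 = 0.2163
P₀ = 0.420614
Lq = P₀·a^c·ρ / (c!·(1−ρ)²) = 0.420614·0.56063·0.2163/(24·0.61414)
= 0.003461

Final: 0.003461


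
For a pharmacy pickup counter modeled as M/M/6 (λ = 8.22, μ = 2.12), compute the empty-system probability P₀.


a = λ/μ = 8.22/2.12 = 3.8774; ρ = a/c = 0.6462
Σ_{k=0}^{5} a^k/k! (terms k=0..5) = 1.00000 + 3.87736 + 7.51695 + 9.71531 + 9.41743 + 7.30295 = 38.83001
Tail: a^6/(6!(1−ρ)) = 3397.94026/(720·0.3538) = 13.34006
P₀ = 1/(38.83001 + 13.34006) = 1/52.17007 = 0.019168

Final: 0.019168


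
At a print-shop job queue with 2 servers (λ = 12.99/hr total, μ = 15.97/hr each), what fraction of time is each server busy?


ρ = λ/(cμ) = 12.99/(2·15.97) = 12.99/31.94 = 0.4067

Final: 0.4067


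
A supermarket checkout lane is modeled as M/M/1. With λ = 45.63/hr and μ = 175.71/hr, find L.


ρ = λ/μ = 45.63/175.71 = 0.2597
L = ρ/(1−ρ) = 0.2597/(1 − 0.2597) = 0.2597/0.7403 = 0.3508

Final: 0.3508


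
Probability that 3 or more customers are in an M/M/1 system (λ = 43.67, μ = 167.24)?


ρ = 43.67/167.24 = 0.2611
P(N ≥ n) = ρ^n = 0.2611^3 = 0.017804

Final: 0.017804


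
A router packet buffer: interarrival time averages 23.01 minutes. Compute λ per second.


λ = 1/(interarrival time) in consistent units.
1 second = 0.0166667 min, so λ = 0.0166667/23.01 = 0.0007243 per second

Final: 0.0007243 /sec


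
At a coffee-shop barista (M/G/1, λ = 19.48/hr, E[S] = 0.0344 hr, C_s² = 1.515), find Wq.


ρ = λ·E[S] = 19.48·0.0344 = 0.6701
E[S²] = E[S]²(1+C_s²) = 0.0344²·(1+1.515) = 0.002976
Wq = λ·E[S²]/(2(1−ρ)) = 19.48·0.002976/(2·0.3299) = 0.08787 hr

Final: 0.08787 hr


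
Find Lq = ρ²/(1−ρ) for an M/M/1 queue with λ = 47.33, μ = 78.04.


ρ = 47.33/78.04 = 0.6065
Lq = ρ²/(1−ρ) = 0.3678/0.3935 = 0.9347

Final: 0.9347


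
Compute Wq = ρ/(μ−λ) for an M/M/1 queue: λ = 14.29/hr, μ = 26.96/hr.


ρ = 14.29/26.96 = 0.5300
Wq = ρ/(μ−λ) = 0.5300/(26.96 − 14.29) = 0.5300/12.67 = 0.04183 hr

Final: 0.04183 hr


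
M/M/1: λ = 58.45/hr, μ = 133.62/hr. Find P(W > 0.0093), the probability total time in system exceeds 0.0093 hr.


W ~ Exponential(μ−λ) for M/M/1.
μ − λ = 133.62 − 58.45 = 75.1700
P(W > t) = e^{−(μ−λ)t} = e^{−0.6991} = 0.497042

Final: 0.497042


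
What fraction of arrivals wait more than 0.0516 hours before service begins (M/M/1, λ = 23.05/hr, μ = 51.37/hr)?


ρ = 23.05/51.37 = 0.4487
P(Wq > t) = ρ·e^{−(μ−λ)t} = 0.4487·e^{−1.4613}
= 0.4487·0.231932 = 0.104069

Final: 0.104069


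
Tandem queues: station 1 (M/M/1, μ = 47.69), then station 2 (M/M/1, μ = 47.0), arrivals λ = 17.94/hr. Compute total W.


Each node sees arrival rate λ = 17.94/hr (tandem ⇒ throughput preserved).
W₁ = 1/(μ₁−λ) = 1/(47.69−17.94) = 0.03361 hr
W₂ = 1/(μ₂−λ) = 1/(47.0−17.94) = 0.03441 hr
W_total = W₁ + W₂ = 0.03361 + 0.03441 = 0.06803 hr

Final: 0.06803 hr


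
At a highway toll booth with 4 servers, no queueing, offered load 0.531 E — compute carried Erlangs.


B(4,0.531) = 0.001948 (Erlang-B)
Carried load = a(1 − B) = 0.531·(1 − 0.001948) = 0.531·0.998052 = 0.5300 E

Final: 0.5300 Erlangs


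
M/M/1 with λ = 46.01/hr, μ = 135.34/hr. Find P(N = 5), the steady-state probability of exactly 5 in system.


ρ = 46.01/135.34 = 0.3400
P_n = (1−ρ)·ρ^n = (1 − 0.3400)·0.3400^5 = 0.6600·0.004541 = 0.002997

Final: 0.002997


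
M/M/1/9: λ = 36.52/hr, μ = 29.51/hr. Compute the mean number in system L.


ρ = 36.52/29.51 = 1.2375
L = ρ[1 − (K+1)ρ^K + Kρ^(K+1)] / [(1−ρ)(1−ρ^(K+1))]
Numerator: 1.2375·(1 − 10·6.808541 + 9·8.425886) = 10.825526
Denominator: (-0.2375)·(-7.425886) = 1.763994
L = 10.825526/1.763994 = 6.1369

Final: 6.1369


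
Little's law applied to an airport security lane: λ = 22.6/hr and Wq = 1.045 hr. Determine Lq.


Lq = λWq = 22.6·1.045 = 23.6170

Final: 23.6170


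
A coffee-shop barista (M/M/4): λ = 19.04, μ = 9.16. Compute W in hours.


a = 2.0786; ρ = 0.5197; P₀ = 0.119689
Lq = P₀·a^c·ρ/(c!(1−ρ)²) = 0.20967
Wq = Lq/λ = 0.20967/19.04 = 0.01101 hr
W = Wq + 1/μ = 0.01101 + 0.10917 = 0.12018 hr

Final: 0.12018 hr


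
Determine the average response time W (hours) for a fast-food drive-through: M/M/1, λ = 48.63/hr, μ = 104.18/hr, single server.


W = 1/(μ−λ) = 1/(104.18 − 48.63) = 1/55.55 = 0.01800 hr

Final: 0.01800 hr


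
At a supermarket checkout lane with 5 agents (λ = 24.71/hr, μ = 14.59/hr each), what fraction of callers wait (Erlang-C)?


a = λ/μ = 1.6936; ρ = a/5 = 0.3387
P₀ = 0.183288 (from M/M/c formula)
C(c,a) = [a^c/(c!(1−ρ))]·P₀ = [13.93437/(120·0.6613)]·0.183288
= 0.17560·0.183288 = 0.032185

Final: 0.032185


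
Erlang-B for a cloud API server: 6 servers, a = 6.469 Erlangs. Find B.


B(c,a) = (a^c/c!) / Σ_{k=0}^{c} a^k/k!
a^6/6! = 101.786554
Σ terms (k=0..6): 1.00000 + 6.46900 + 20.92398 + 45.11908 + 72.96883 + 94.40707 + 101.78655 = 342.674505
B = 101.786554/342.674505 = 0.297036

Final: 0.297036


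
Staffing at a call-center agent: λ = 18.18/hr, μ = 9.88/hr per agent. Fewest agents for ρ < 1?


Stability requires cμ > λ ⇔ c > λ/μ.
λ/μ = 18.18/9.88 = 1.8401
Minimum integer c = ⌊1.8401⌋ + 1 = 2
Check: 2·9.88 = 19.76 > 18.18, while 1·9.88 = 9.88 ≤ 18.18

Final: 2 servers


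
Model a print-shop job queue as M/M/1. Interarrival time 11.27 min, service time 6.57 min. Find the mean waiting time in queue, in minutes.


λ = 60/11.27 = 5.3239 /hr
μ = 60/6.57 = 9.1324 /hr
ρ = λ/μ = 5.3239/9.1324 = 0.5830
Wq = ρ/(μ−λ) = 0.5830/(9.1324−5.3239) = 0.15307 hr
In minutes: 0.15307·60 = 9.184 min

Final: 9.184 min


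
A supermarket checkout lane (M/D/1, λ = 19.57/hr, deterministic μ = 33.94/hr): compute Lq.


ρ = 19.57/33.94 = 0.5766
M/D/1: Lq = ρ²/(2(1−ρ)) = 0.3325/(2·0.4234) = 0.39263

Final: 0.39263


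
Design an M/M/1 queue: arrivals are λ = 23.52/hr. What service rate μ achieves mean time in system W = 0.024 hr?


W = 1/(μ−λ) ⇒ μ − λ = 1/W = 1/0.024 = 41.6667
μ = λ + 1/W = 23.52 + 41.6667 = 65.1867 per hr

Final: 65.1867 /hr


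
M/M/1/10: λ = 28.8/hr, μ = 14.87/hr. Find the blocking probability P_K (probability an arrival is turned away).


ρ = λ/μ = 28.8/14.87 = 1.9368
P_K = (1−ρ)ρ^K/(1−ρ^(K+1)) = (-0.9368·742.703024)/(1 − 1438.456429)
= -695.753405/-1437.456429 = 0.484017

Final: 0.484017


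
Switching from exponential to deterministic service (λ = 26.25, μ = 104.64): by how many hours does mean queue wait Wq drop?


ρ = 26.25/104.64 = 0.2509
Wq(M/M/1) = ρ/(μ−λ) = 0.2509/78.39 = 0.003200 hr
Wq(M/D/1) = ρ/(2(μ−λ)) = 0.001600 hr
Savings = 0.003200 − 0.001600 = 0.001600 hr

Final: 0.001600 hr


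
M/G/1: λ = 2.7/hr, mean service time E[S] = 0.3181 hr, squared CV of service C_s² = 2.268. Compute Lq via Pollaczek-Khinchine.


ρ = λ·E[S] = 2.7·0.3181 = 0.8589
Lq = ρ²(1+C_s²)/(2(1−ρ)) = 0.7377·(1+2.268)/(2·0.1411)
= 0.7377·3.2680/0.2823 = 8.54058

Final: 8.54058


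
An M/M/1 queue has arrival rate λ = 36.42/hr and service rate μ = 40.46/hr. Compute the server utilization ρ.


ρ = λ/μ = 36.42/40.46 = 0.9001

Final: 0.9001


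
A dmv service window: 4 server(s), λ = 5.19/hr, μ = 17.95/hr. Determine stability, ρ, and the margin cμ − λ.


Total capacity cμ = 4·17.95 = 71.80/hr
ρ = λ/(cμ) = 5.19/71.80 = 0.07228
Stable ⇔ ρ < 1: YES
Spare capacity = cμ − λ = 71.80 − 5.19 = 66.61/hr

Final: ρ = 0.07228; stable; margin = 66.61/hr


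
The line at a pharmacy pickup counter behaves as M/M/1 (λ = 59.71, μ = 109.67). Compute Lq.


ρ = 59.71/109.67 = 0.5445
Lq = ρ²/(1−ρ) = 0.2964/0.4555 = 0.6507

Final: 0.6507


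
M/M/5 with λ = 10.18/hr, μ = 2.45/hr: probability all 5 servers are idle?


a = λ/μ = 10.18/2.45 = 4.1551; ρ = a/c = 0.8310
Σ_{k=0}^{4} a^k/k! (terms k=0..4) = 1.00000 + 4.15510 + 8.63244 + 11.95622 + 12.41983 = 38.16358
Tail: a^5/(5!(1−ρ)) = 1238.53553/(120·0.1690) = 61.07915
P₀ = 1/(38.16358 + 61.07915) = 1/99.24273 = 0.010076

Final: 0.010076


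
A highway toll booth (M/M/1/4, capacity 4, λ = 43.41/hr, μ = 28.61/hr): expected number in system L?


ρ = 43.41/28.61 = 1.5173
L = ρ[1 − (K+1)ρ^K + Kρ^(K+1)] / [(1−ρ)(1−ρ^(K+1))]
Numerator: 1.5173·(1 − 5·5.300145 + 4·8.041918) = 10.115773
Denominator: (-0.5173)·(-7.041918) = 3.642796
L = 10.115773/3.642796 = 2.7769

Final: 2.7769


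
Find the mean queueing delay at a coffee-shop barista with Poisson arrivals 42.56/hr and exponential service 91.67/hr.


ρ = 42.56/91.67 = 0.4643
Wq = ρ/(μ−λ) = 0.4643/(91.67 − 42.56) = 0.4643/49.11 = 0.009454 hr

Final: 0.009454 hr


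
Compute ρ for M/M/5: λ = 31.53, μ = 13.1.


ρ = λ/(cμ) = 31.53/(5·13.1) = 31.53/65.50 = 0.4814

Final: 0.4814


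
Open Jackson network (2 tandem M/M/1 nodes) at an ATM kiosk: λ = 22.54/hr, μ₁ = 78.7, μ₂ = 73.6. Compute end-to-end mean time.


Each node sees arrival rate λ = 22.54/hr (tandem ⇒ throughput preserved).
W₁ = 1/(μ₁−λ) = 1/(78.7−22.54) = 0.01781 hr
W₂ = 1/(μ₂−λ) = 1/(73.6−22.54) = 0.01958 hr
W_total = W₁ + W₂ = 0.01781 + 0.01958 = 0.03739 hr

Final: 0.03739 hr


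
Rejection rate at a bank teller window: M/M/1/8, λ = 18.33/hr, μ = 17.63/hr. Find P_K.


ρ = λ/μ = 18.33/17.63 = 1.0397
P_K = (1−ρ)ρ^K/(1−ρ^(K+1)) = (-0.03971·1.365467)/(1 − 1.419683)
= -0.054216/-0.419683 = 0.129183

Final: 0.129183


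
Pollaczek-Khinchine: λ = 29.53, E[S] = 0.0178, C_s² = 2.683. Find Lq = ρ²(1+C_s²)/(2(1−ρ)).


ρ = λ·E[S] = 29.53·0.0178 = 0.5256
Lq = ρ²(1+C_s²)/(2(1−ρ)) = 0.2763·(1+2.683)/(2·0.4744)
= 0.2763·3.6830/0.9487 = 1.07257

Final: 1.07257


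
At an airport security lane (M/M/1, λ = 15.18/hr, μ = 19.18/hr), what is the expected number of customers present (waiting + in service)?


ρ = λ/μ = 15.18/19.18 = 0.7914
L = ρ/(1−ρ) = 0.7914/(1 − 0.7914) = 0.7914/0.2086 = 3.7950

Final: 3.7950


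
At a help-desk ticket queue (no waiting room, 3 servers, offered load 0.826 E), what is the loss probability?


B(c,a) = (a^c/c!) / Σ_{k=0}^{c} a^k/k!
a^3/3! = 0.093927
Σ terms (k=0..3): 1.00000 + 0.82600 + 0.34114 + 0.09393 = 2.261065
B = 0.093927/2.261065 = 0.041541

Final: 0.041541


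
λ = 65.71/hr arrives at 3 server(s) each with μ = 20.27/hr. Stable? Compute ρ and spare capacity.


Total capacity cμ = 3·20.27 = 60.81/hr
ρ = λ/(cμ) = 65.71/60.81 = 1.0806
Stable ⇔ ρ < 1: NO
Spare capacity = cμ − λ = 60.81 − 65.71 = -4.90/hr

Final: ρ = 1.0806; unstable; margin = -4.90/hr


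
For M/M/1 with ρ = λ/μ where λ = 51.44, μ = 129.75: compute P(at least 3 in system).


ρ = 51.44/129.75 = 0.3965
P(N ≥ n) = ρ^n = 0.3965^3 = 0.062313

Final: 0.062313


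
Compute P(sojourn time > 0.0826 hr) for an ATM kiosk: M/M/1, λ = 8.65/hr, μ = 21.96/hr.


W ~ Exponential(μ−λ) for M/M/1.
μ − λ = 21.96 − 8.65 = 13.3100
P(W > t) = e^{−(μ−λ)t} = e^{−1.0994} = 0.333069

Final: 0.333069


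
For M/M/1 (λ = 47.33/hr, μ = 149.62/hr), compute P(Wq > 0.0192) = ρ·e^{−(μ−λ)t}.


ρ = 47.33/149.62 = 0.3163
P(Wq > t) = ρ·e^{−(μ−λ)t} = 0.3163·e^{−1.9640}
= 0.3163·0.140301 = 0.044382

Final: 0.044382


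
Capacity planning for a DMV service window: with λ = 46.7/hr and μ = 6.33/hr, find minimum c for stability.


Stability requires cμ > λ ⇔ c > λ/μ.
λ/μ = 46.7/6.33 = 7.3776
Minimum integer c = ⌊7.3776⌋ + 1 = 8
Check: 8·6.33 = 50.64 > 46.7, while 7·6.33 = 44.31 ≤ 46.7

Final: 8 servers


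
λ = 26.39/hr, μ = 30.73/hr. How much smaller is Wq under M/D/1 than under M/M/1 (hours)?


ρ = 26.39/30.73 = 0.8588
Wq(M/M/1) = ρ/(μ−λ) = 0.8588/4.34 = 0.19787 hr
Wq(M/D/1) = ρ/(2(μ−λ)) = 0.09894 hr
Savings = 0.19787 − 0.09894 = 0.09894 hr

Final: 0.09894 hr


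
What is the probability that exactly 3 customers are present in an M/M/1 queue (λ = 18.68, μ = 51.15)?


ρ = 18.68/51.15 = 0.3652
P_n = (1−ρ)·ρ^n = (1 − 0.3652)·0.3652^3 = 0.6348·0.048707 = 0.030919

Final: 0.030919


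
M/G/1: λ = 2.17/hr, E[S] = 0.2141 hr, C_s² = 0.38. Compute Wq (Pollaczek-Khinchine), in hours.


ρ = λ·E[S] = 2.17·0.2141 = 0.4646
E[S²] = E[S]²(1+C_s²) = 0.2141²·(1+0.38) = 0.063258
Wq = λ·E[S²]/(2(1−ρ)) = 2.17·0.063258/(2·0.5354) = 0.12819 hr

Final: 0.12819 hr


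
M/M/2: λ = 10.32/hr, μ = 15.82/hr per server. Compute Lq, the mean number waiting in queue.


a = λ/μ = 0.6523; ρ = a/2 = 0.3262
P₀ = 0.508103
Lq = P₀·a^c·ρ / (c!·(1−ρ)²) = 0.508103·0.42555·0.3262/(2·0.45405)
= 0.07766

Final: 0.07766


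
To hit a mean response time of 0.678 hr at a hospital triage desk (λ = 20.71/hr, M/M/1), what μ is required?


W = 1/(μ−λ) ⇒ μ − λ = 1/W = 1/0.678 = 1.4749
μ = λ + 1/W = 20.71 + 1.4749 = 22.1849 per hr

Final: 22.1849 /hr


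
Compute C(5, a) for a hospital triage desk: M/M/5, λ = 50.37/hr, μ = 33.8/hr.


a = λ/μ = 1.4902; ρ = a/5 = 0.2980
P₀ = 0.224973 (from M/M/c formula)
C(c,a) = [a^c/(c!(1−ρ))]·P₀ = [7.34981/(120·0.7020)]·0.224973
= 0.08725·0.224973 = 0.019630

Final: 0.019630


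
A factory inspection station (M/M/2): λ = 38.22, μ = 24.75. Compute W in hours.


a = 1.5442; ρ = 0.7721; P₀ = 0.128591
Lq = P₀·a^c·ρ/(c!(1−ρ)²) = 2.27976
Wq = Lq/λ = 2.27976/38.22 = 0.05965 hr
W = Wq + 1/μ = 0.05965 + 0.04040 = 0.10005 hr

Final: 0.10005 hr


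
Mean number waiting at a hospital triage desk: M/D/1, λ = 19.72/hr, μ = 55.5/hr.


ρ = 19.72/55.5 = 0.3553
M/D/1: Lq = ρ²/(2(1−ρ)) = 0.1262/(2·0.6447) = 0.09792

Final: 0.09792


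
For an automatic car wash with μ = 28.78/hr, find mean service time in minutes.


Mean service time = 1/μ = 1/28.78 hour = 0.03475 hour
In minutes: 0.03475 × 60 = 2.0848 min

Final: 2.0848 min


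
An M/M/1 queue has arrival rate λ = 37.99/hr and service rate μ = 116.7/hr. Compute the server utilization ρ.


ρ = λ/μ = 37.99/116.7 = 0.3255

Final: 0.3255


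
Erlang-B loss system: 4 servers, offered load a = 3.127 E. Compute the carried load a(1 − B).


B(4,3.127) = 0.220150 (Erlang-B)
Carried load = a(1 − B) = 3.127·(1 − 0.220150) = 3.127·0.779850 = 2.4386 E

Final: 2.4386 Erlangs


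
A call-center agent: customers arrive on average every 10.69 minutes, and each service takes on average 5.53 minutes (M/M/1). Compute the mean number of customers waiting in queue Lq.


λ = 60/10.69 = 5.6127 /hr
μ = 60/5.53 = 10.8499 /hr
ρ = λ/μ = 5.6127/10.8499 = 0.5173
Lq = ρ²/(1−ρ) = 0.2676/0.4827 = 0.5544

Final: 0.5544


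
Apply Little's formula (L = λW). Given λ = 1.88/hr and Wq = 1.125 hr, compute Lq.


Lq = λWq = 1.88·1.125 = 2.1150

Final: 2.1150


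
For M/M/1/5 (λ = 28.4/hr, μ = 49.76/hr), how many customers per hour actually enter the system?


ρ = 0.5707; P_K = (1−ρ)ρ^5/(1−ρ^6) = 0.026927
λ_eff = λ(1 − P_K) = 28.4·(1 − 0.026927) = 28.4·0.973073 = 27.6353 /hr

Final: 27.6353 /hr


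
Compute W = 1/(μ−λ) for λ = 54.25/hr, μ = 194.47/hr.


W = 1/(μ−λ) = 1/(194.47 − 54.25) = 1/140.22 = 0.007132 hr

Final: 0.007132 hr


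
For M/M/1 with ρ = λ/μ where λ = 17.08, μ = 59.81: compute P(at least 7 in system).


ρ = 17.08/59.81 = 0.2856
P(N ≥ n) = ρ^n = 0.2856^7 = 0.0001549

Final: 0.0001549


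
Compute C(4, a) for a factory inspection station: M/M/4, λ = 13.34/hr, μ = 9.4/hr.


a = λ/μ = 1.4191; ρ = a/4 = 0.3548
P₀ = 0.240129 (from M/M/c formula)
C(c,a) = [a^c/(c!(1−ρ))]·P₀ = [4.05613/(24·0.6452)]·0.240129
= 0.26194·0.240129 = 0.062899

Final: 0.062899


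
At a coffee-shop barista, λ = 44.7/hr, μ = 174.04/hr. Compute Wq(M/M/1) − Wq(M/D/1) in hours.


ρ = 44.7/174.04 = 0.2568
Wq(M/M/1) = ρ/(μ−λ) = 0.2568/129.34 = 0.001986 hr
Wq(M/D/1) = ρ/(2(μ−λ)) = 0.0009929 hr
Savings = 0.001986 − 0.0009929 = 0.0009929 hr

Final: 0.0009929 hr


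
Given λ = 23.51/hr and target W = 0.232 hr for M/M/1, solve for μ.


W = 1/(μ−λ) ⇒ μ − λ = 1/W = 1/0.232 = 4.3103
μ = λ + 1/W = 23.51 + 4.3103 = 27.8203 per hr

Final: 27.8203 /hr


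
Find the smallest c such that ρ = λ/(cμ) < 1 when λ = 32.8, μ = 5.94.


Stability requires cμ > λ ⇔ c > λ/μ.
λ/μ = 32.8/5.94 = 5.5219
Minimum integer c = ⌊5.5219⌋ + 1 = 6
Check: 6·5.94 = 35.64 > 32.8, while 5·5.94 = 29.70 ≤ 32.8

Final: 6 servers


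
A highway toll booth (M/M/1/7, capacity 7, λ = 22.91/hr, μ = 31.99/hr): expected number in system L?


ρ = 22.91/31.99 = 0.7162
L = ρ[1 − (K+1)ρ^K + Kρ^(K+1)] / [(1−ρ)(1−ρ^(K+1))]
Numerator: 0.7162·(1 − 8·0.096622 + 7·0.069197) = 0.509479
Denominator: (0.2838)·(0.930803) = 0.264198
L = 0.509479/0.264198 = 1.9284

Final: 1.9284


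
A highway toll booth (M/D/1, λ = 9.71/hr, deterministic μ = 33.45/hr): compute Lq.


ρ = 9.71/33.45 = 0.2903
M/D/1: Lq = ρ²/(2(1−ρ)) = 0.08426/(2·0.7097) = 0.05937

Final: 0.05937


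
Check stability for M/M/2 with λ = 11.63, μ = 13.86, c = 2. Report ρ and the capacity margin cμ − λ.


Total capacity cμ = 2·13.86 = 27.72/hr
ρ = λ/(cμ) = 11.63/27.72 = 0.4196
Stable ⇔ ρ < 1: YES
Spare capacity = cμ − λ = 27.72 − 11.63 = 16.09/hr

Final: ρ = 0.4196; stable; margin = 16.09/hr


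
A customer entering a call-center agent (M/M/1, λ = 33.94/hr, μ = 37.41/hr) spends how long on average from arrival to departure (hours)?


W = 1/(μ−λ) = 1/(37.41 − 33.94) = 1/3.47 = 0.2882 hr

Final: 0.2882 hr


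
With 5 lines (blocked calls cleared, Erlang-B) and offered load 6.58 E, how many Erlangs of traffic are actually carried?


B(5,6.58) = 0.399017 (Erlang-B)
Carried load = a(1 − B) = 6.58·(1 − 0.399017) = 6.58·0.600983 = 3.9545 E

Final: 3.9545 Erlangs


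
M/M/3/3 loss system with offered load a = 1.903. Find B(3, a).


B(c,a) = (a^c/c!) / Σ_{k=0}^{c} a^k/k!
a^3/3! = 1.148590
Σ terms (k=0..3): 1.00000 + 1.90300 + 1.81070 + 1.14859 = 5.862295
B = 1.148590/5.862295 = 0.195928

Final: 0.195928


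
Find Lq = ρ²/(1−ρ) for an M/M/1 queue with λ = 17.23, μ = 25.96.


ρ = 17.23/25.96 = 0.6637
Lq = ρ²/(1−ρ) = 0.4405/0.3363 = 1.3099

Final: 1.3099


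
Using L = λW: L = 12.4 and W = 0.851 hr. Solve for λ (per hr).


λ = L/W = 12.4/0.851 = 14.5711 /hr

Final: 14.5711 /hr


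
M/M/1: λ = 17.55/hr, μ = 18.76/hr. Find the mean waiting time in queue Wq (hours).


ρ = 17.55/18.76 = 0.9355
Wq = ρ/(μ−λ) = 0.9355/(18.76 − 17.55) = 0.9355/1.21 = 0.7731 hr

Final: 0.7731 hr


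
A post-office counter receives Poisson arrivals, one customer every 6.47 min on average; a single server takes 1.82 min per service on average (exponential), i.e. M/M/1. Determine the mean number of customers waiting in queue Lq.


λ = 60/6.47 = 9.2736 /hr
μ = 60/1.82 = 32.9670 /hr
ρ = λ/μ = 9.2736/32.9670 = 0.2813
Lq = ρ²/(1−ρ) = 0.07913/0.7187 = 0.1101

Final: 0.1101


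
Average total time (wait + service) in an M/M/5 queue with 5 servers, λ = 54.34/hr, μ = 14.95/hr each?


a = 3.6348; ρ = 0.7270; P₀ = 0.021796
Lq = P₀·a^c·ρ/(c!(1−ρ)²) = 1.12365
Wq = Lq/λ = 1.12365/54.34 = 0.02068 hr
W = Wq + 1/μ = 0.02068 + 0.06689 = 0.08757 hr

Final: 0.08757 hr


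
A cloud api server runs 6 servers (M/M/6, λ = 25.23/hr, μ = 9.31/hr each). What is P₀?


a = λ/μ = 25.23/9.31 = 2.7100; ρ = a/c = 0.4517
Σ_{k=0}^{5} a^k/k! (terms k=0..5) = 1.00000 + 2.70999 + 3.67202 + 3.31705 + 2.24729 + 1.21803 = 14.16437
Tail: a^6/(6!(1−ρ)) = 396.10052/(720·0.5483) = 1.00329
P₀ = 1/(14.16437 + 1.00329) = 1/15.16766 = 0.065930

Final: 0.065930


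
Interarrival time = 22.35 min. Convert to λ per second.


λ = 1/(interarrival time) in consistent units.
1 second = 0.0166667 min, so λ = 0.0166667/22.35 = 0.0007457 per second

Final: 0.0007457 /sec


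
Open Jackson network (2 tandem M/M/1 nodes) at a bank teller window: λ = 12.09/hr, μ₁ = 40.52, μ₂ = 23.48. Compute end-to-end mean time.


Each node sees arrival rate λ = 12.09/hr (tandem ⇒ throughput preserved).
W₁ = 1/(μ₁−λ) = 1/(40.52−12.09) = 0.03517 hr
W₂ = 1/(μ₂−λ) = 1/(23.48−12.09) = 0.08780 hr
W_total = W₁ + W₂ = 0.03517 + 0.08780 = 0.12297 hr

Final: 0.12297 hr


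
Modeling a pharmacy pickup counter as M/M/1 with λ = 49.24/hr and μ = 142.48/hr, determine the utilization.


ρ = λ/μ = 49.24/142.48 = 0.3456

Final: 0.3456


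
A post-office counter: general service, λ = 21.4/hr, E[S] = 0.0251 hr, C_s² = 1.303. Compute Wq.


ρ = λ·E[S] = 21.4·0.0251 = 0.5371
E[S²] = E[S]²(1+C_s²) = 0.0251²·(1+1.303) = 0.001451
Wq = λ·E[S²]/(2(1−ρ)) = 21.4·0.001451/(2·0.4629) = 0.03354 hr

Final: 0.03354 hr


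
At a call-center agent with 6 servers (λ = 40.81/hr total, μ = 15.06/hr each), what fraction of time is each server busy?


ρ = λ/(cμ) = 40.81/(6·15.06) = 40.81/90.36 = 0.4516

Final: 0.4516


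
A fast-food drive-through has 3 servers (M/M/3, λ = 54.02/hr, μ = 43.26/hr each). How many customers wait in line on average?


a = λ/μ = 1.2487; ρ = a/3 = 0.4162
P₀ = 0.278993
Lq = P₀·a^c·ρ / (c!·(1−ρ)²) = 0.278993·1.94717·0.4162/(6·0.34077)
= 0.11059

Final: 0.11059


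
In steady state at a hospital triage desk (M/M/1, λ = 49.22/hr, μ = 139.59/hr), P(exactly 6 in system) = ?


ρ = 49.22/139.59 = 0.3526
P_n = (1−ρ)·ρ^n = (1 − 0.3526)·0.3526^6 = 0.6474·0.001922 = 0.001244

Final: 0.001244


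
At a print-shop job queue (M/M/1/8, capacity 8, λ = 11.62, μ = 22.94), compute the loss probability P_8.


ρ = λ/μ = 11.62/22.94 = 0.5065
P_K = (1−ρ)ρ^K/(1−ρ^(K+1)) = (0.4935·0.004334)/(1 − 0.002195)
= 0.002139/0.997805 = 0.002143

Final: 0.002143


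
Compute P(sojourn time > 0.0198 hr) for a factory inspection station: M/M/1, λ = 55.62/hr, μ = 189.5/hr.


W ~ Exponential(μ−λ) for M/M/1.
μ − λ = 189.5 − 55.62 = 133.8800
P(W > t) = e^{−(μ−λ)t} = e^{−2.6508} = 0.070593

Final: 0.070593


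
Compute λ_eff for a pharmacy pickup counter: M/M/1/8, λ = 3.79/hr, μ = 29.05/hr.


ρ = 0.1305; P_K = (1−ρ)ρ^8/(1−ρ^9) = 0.00000007298
λ_eff = λ(1 − P_K) = 3.79·(1 − 0.00000007298) = 3.79·1.000000 = 3.7900 /hr

Final: 3.7900 /hr


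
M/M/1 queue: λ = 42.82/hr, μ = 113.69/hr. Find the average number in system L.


ρ = λ/μ = 42.82/113.69 = 0.3766
L = ρ/(1−ρ) = 0.3766/(1 − 0.3766) = 0.3766/0.6234 = 0.6042

Final: 0.6042


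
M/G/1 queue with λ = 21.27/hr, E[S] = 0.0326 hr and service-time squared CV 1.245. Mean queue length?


ρ = λ·E[S] = 21.27·0.0326 = 0.6934
Lq = ρ²(1+C_s²)/(2(1−ρ)) = 0.4808·(1+1.245)/(2·0.3066)
= 0.4808·2.2450/0.6132 = 1.76030

Final: 1.76030


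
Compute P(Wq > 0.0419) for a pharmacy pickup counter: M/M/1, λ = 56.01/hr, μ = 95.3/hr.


ρ = 56.01/95.3 = 0.5877
P(Wq > t) = ρ·e^{−(μ−λ)t} = 0.5877·e^{−1.6463}
= 0.5877·0.192771 = 0.113296

Final: 0.113296


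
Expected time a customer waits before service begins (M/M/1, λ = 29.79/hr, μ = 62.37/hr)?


ρ = 29.79/62.37 = 0.4776
Wq = ρ/(μ−λ) = 0.4776/(62.37 − 29.79) = 0.4776/32.58 = 0.01466 hr

Final: 0.01466 hr


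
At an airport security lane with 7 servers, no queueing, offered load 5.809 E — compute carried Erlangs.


B(7,5.809) = 0.172610 (Erlang-B)
Carried load = a(1 − B) = 5.809·(1 − 0.172610) = 5.809·0.827390 = 4.8063 E

Final: 4.8063 Erlangs


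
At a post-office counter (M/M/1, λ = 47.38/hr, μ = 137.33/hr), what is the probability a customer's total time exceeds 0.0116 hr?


W ~ Exponential(μ−λ) for M/M/1.
μ − λ = 137.33 − 47.38 = 89.9500
P(W > t) = e^{−(μ−λ)t} = e^{−1.0434} = 0.352248

Final: 0.352248


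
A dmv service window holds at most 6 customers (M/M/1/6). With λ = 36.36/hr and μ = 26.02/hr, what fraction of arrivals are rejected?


ρ = λ/μ = 36.36/26.02 = 1.3974
P_K = (1−ρ)ρ^K/(1−ρ^(K+1)) = (-0.3974·7.445596)/(1 − 10.404377)
= -2.958780/-9.404377 = 0.314617

Final: 0.314617


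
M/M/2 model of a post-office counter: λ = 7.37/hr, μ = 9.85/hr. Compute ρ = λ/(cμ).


ρ = λ/(cμ) = 7.37/(2·9.85) = 7.37/19.70 = 0.3741

Final: 0.3741


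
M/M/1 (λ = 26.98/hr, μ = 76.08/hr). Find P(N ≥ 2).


ρ = 26.98/76.08 = 0.3546
P(N ≥ n) = ρ^n = 0.3546^2 = 0.125760

Final: 0.125760


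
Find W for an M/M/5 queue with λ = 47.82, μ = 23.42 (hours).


a = 2.0418; ρ = 0.4084; P₀ = 0.128711
Lq = P₀·a^c·ρ/(c!(1−ρ)²) = 0.04441
Wq = Lq/λ = 0.04441/47.82 = 0.0009287 hr
W = Wq + 1/μ = 0.0009287 + 0.04270 = 0.04363 hr

Final: 0.04363 hr


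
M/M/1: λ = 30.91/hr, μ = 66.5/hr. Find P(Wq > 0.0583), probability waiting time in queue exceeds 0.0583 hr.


ρ = 30.91/66.5 = 0.4648
P(Wq > t) = ρ·e^{−(μ−λ)t} = 0.4648·e^{−2.0749}
= 0.4648·0.125569 = 0.058366

Final: 0.058366


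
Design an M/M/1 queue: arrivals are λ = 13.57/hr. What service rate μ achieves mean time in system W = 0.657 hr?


W = 1/(μ−λ) ⇒ μ − λ = 1/W = 1/0.657 = 1.5221
μ = λ + 1/W = 13.57 + 1.5221 = 15.0921 per hr

Final: 15.0921 /hr


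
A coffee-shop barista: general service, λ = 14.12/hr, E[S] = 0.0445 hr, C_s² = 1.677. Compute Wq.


ρ = λ·E[S] = 14.12·0.0445 = 0.6283
E[S²] = E[S]²(1+C_s²) = 0.0445²·(1+1.677) = 0.005301
Wq = λ·E[S²]/(2(1−ρ)) = 14.12·0.005301/(2·0.3717) = 0.10070 hr

Final: 0.10070 hr


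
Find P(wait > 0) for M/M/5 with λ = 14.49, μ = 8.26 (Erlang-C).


a = λ/μ = 1.7542; ρ = a/5 = 0.3508
P₀ = 0.172399 (from M/M/c formula)
C(c,a) = [a^c/(c!(1−ρ))]·P₀ = [16.61276/(120·0.6492)]·0.172399
= 0.21326·0.172399 = 0.036766

Final: 0.036766


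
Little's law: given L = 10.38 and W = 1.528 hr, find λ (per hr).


λ = L/W = 10.38/1.528 = 6.7932 /hr

Final: 6.7932 /hr


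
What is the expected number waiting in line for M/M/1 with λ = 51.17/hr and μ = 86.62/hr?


ρ = 51.17/86.62 = 0.5907
Lq = ρ²/(1−ρ) = 0.3490/0.4093 = 0.8527

Final: 0.8527


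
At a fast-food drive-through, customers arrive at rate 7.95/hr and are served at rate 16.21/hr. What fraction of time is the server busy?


ρ = λ/μ = 7.95/16.21 = 0.4904

Final: 0.4904


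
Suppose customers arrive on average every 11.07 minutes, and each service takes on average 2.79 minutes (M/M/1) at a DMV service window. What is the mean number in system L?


λ = 60/11.07 = 5.4201 /hr
μ = 60/2.79 = 21.5054 /hr
ρ = λ/μ = 5.4201/21.5054 = 0.2520
L = ρ/(1−ρ) = 0.2520/0.7480 = 0.3370

Final: 0.3370


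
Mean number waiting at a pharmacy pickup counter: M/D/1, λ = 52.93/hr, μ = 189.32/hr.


ρ = 52.93/189.32 = 0.2796
M/D/1: Lq = ρ²/(2(1−ρ)) = 0.07816/(2·0.7204) = 0.05425

Final: 0.05425


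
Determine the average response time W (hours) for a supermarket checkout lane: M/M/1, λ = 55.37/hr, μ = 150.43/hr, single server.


W = 1/(μ−λ) = 1/(150.43 − 55.37) = 1/95.06 = 0.01052 hr

Final: 0.01052 hr


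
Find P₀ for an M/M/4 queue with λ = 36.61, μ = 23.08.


a = λ/μ = 36.61/23.08 = 1.5862; ρ = a/c = 0.3966
Σ_{k=0}^{3} a^k/k! (terms k=0..3) = 1.00000 + 1.58622 + 1.25805 + 0.66518 = 4.50945
Tail: a^4/(4!(1−ρ)) = 6.33076/(24·0.6034) = 0.43713
P₀ = 1/(4.50945 + 0.43713) = 1/4.94658 = 0.202160

Final: 0.202160


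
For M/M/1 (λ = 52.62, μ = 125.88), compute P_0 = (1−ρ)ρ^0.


ρ = 52.62/125.88 = 0.4180
P_n = (1−ρ)·ρ^n = (1 − 0.4180)·0.4180^0 = 0.5820·1.000000 = 0.581983

Final: 0.581983


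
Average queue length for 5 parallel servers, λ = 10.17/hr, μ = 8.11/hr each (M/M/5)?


a = λ/μ = 1.2540; ρ = a/5 = 0.2508
P₀ = 0.285188
Lq = P₀·a^c·ρ / (c!·(1−ρ)²) = 0.285188·3.10099·0.2508/(120·0.56130)
= 0.003293

Final: 0.003293


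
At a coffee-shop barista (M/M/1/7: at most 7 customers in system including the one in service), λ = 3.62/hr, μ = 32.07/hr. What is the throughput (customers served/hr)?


ρ = 0.1129; P_K = (1−ρ)ρ^7/(1−ρ^8) = 0.0000002071
λ_eff = λ(1 − P_K) = 3.62·(1 − 0.0000002071) = 3.62·1.000000 = 3.6200 /hr

Final: 3.6200 /hr


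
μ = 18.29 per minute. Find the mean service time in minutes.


Mean service time = 1/μ = 1/18.29 minute = 0.05467 minute
In minutes: 0.05467 × 1 = 0.05467 min

Final: 0.05467 min


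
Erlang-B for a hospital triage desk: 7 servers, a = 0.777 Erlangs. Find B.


B(c,a) = (a^c/c!) / Σ_{k=0}^{c} a^k/k!
a^7/7! = 0.00003392
Σ terms (k=0..7): 1.00000 + 0.77700 + 0.30186 + 0.07818 + 0.01519 + 0.002360 + 0.0003056 + 0.00003392 = 2.174934
B = 0.00003392/2.174934 = 0.00001560

Final: 0.00001560


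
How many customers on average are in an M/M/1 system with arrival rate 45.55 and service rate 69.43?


ρ = λ/μ = 45.55/69.43 = 0.6561
L = ρ/(1−ρ) = 0.6561/(1 − 0.6561) = 0.6561/0.3439 = 1.9075

Final: 1.9075


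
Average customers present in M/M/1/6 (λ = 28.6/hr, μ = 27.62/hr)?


ρ = 28.6/27.62 = 1.0355
L = ρ[1 − (K+1)ρ^K + Kρ^(K+1)] / [(1−ρ)(1−ρ^(K+1))]
Numerator: 1.0355·(1 − 7·1.232691 + 6·1.276429) = 0.030791
Denominator: (-0.03548)·(-0.276429) = 0.009808
L = 0.030791/0.009808 = 3.1393

Final: 3.1393


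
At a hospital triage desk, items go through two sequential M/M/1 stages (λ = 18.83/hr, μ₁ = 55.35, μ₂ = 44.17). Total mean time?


Each node sees arrival rate λ = 18.83/hr (tandem ⇒ throughput preserved).
W₁ = 1/(μ₁−λ) = 1/(55.35−18.83) = 0.02738 hr
W₂ = 1/(μ₂−λ) = 1/(44.17−18.83) = 0.03946 hr
W_total = W₁ + W₂ = 0.02738 + 0.03946 = 0.06685 hr

Final: 0.06685 hr


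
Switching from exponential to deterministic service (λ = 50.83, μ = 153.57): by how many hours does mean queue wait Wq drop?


ρ = 50.83/153.57 = 0.3310
Wq(M/M/1) = ρ/(μ−λ) = 0.3310/102.74 = 0.003222 hr
Wq(M/D/1) = ρ/(2(μ−λ)) = 0.001611 hr
Savings = 0.003222 − 0.001611 = 0.001611 hr

Final: 0.001611 hr


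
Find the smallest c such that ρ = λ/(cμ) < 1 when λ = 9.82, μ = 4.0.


Stability requires cμ > λ ⇔ c > λ/μ.
λ/μ = 9.82/4.0 = 2.4550
Minimum integer c = ⌊2.4550⌋ + 1 = 3
Check: 3·4.0 = 12.00 > 9.82, while 2·4.0 = 8.00 ≤ 9.82

Final: 3 servers


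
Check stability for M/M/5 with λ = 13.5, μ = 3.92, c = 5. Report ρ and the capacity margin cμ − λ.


Total capacity cμ = 5·3.92 = 19.60/hr
ρ = λ/(cμ) = 13.5/19.60 = 0.6888
Stable ⇔ ρ < 1: YES
Spare capacity = cμ − λ = 19.60 − 13.5 = 6.10/hr

Final: ρ = 0.6888; stable; margin = 6.10/hr


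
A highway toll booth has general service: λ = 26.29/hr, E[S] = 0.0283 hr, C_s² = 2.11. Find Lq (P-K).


ρ = λ·E[S] = 26.29·0.0283 = 0.7440
Lq = ρ²(1+C_s²)/(2(1−ρ)) = 0.5535·(1+2.11)/(2·0.2560)
= 0.5535·3.1100/0.5120 = 3.36245

Final: 3.36245


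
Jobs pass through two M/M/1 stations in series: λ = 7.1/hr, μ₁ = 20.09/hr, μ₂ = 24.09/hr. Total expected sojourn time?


Each node sees arrival rate λ = 7.1/hr (tandem ⇒ throughput preserved).
W₁ = 1/(μ₁−λ) = 1/(20.09−7.1) = 0.07698 hr
W₂ = 1/(μ₂−λ) = 1/(24.09−7.1) = 0.05886 hr
W_total = W₁ + W₂ = 0.07698 + 0.05886 = 0.13584 hr

Final: 0.13584 hr


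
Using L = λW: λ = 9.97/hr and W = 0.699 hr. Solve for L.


L = λW = 9.97·0.699 = 6.9690

Final: 6.9690


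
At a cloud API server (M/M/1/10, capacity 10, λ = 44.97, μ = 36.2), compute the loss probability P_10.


ρ = λ/μ = 44.97/36.2 = 1.2423
P_K = (1−ρ)ρ^K/(1−ρ^(K+1)) = (-0.2423·8.752723)/(1 − 10.873203)
= -2.120480/-9.873203 = 0.214771

Final: 0.214771


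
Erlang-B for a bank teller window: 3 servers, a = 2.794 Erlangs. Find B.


B(c,a) = (a^c/c!) / Σ_{k=0}^{c} a^k/k!
a^3/3! = 3.635197
Σ terms (k=0..3): 1.00000 + 2.79400 + 3.90322 + 3.63520 = 11.332415
B = 3.635197/11.332415 = 0.320779

Final: 0.320779


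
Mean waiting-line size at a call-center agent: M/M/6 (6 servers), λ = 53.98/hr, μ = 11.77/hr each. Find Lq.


a = λ/μ = 4.5862; ρ = a/6 = 0.7644
P₀ = 0.008172
Lq = P₀·a^c·ρ / (c!·(1−ρ)²) = 0.008172·9305.47409·0.7644/(720·0.05552)
= 1.45403

Final: 1.45403
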